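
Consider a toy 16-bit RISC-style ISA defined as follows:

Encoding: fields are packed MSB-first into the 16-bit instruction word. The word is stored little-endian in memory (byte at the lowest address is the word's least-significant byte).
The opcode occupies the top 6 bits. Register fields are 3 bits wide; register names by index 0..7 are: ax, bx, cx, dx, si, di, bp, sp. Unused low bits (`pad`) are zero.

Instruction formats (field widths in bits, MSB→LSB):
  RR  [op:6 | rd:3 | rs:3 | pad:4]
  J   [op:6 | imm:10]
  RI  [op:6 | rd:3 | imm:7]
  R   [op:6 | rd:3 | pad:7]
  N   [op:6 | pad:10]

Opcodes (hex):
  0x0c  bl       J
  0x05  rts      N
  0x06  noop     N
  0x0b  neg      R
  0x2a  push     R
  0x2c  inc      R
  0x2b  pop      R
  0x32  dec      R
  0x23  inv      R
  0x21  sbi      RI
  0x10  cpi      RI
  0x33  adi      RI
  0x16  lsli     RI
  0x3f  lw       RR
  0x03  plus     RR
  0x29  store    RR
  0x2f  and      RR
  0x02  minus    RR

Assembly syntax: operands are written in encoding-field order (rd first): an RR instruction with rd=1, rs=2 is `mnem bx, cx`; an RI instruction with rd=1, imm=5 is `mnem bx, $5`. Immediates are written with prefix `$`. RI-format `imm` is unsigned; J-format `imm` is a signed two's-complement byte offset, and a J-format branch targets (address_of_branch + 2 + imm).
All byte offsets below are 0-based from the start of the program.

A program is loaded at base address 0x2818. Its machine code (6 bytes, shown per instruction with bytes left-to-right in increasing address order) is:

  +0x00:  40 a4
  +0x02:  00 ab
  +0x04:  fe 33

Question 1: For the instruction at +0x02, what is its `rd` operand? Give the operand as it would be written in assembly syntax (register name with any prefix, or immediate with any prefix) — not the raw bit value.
bp

+0x02: 00 ab ⇒ word 0xab00 (little)
  op=0xab00>>10=0x2a ⇒ push (R)
  rd@[9:7]=0x6 ⇒ bp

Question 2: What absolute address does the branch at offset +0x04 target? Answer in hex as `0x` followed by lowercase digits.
+0x04: fe 33 ⇒ word 0x33fe (little)
  top 6b → 0xc → bl [J]
  [9:0] imm=1022 (s10→-2) = $-2
  target = base 0x2818 + off 0x04 + 2 + imm -2 = 0x281c

0x281c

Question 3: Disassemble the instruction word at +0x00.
store ax, si

[00] 40 a4 → 0xa440
  opcode bits[15:10]=0x29: store/RR
  [9:7] rd=0 = ax
  [6:4] rs=4 = si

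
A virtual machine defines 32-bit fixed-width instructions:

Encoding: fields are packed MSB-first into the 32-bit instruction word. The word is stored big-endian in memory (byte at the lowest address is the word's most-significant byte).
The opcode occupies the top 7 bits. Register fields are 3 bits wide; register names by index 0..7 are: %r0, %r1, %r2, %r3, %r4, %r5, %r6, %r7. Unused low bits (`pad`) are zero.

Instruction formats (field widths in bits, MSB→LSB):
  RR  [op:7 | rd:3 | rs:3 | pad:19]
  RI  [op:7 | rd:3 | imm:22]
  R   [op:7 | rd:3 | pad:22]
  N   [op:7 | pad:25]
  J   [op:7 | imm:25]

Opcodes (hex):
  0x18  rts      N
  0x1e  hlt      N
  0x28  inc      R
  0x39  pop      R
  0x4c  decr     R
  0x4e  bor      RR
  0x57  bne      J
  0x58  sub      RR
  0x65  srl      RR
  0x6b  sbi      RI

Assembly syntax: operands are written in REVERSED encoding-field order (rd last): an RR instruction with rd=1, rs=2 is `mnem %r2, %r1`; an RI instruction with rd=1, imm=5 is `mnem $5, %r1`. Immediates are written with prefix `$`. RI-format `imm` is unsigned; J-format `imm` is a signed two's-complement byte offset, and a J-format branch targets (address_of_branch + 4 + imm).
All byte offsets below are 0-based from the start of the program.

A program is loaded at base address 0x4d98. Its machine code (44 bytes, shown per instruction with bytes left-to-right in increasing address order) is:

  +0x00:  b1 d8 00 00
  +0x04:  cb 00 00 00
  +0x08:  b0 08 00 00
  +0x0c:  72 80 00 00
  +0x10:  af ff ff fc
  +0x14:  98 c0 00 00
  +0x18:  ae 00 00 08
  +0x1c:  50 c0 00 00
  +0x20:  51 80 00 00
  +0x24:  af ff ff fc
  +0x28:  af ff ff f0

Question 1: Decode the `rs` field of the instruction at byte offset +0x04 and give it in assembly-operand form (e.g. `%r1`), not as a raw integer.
@+04  big-endian(cb 00 00 00) = 0xcb000000
  top 7b → 0x65 → srl [RR]
  rd@[24:22]=0x4 ⇒ %r4
  rs@[21:19]=0x0 ⇒ %r0

%r0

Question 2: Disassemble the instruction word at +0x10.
+0x10: af ff ff fc ⇒ word 0xaffffffc (big)
  op=0xaffffffc>>25=0x57 ⇒ bne (J)
  imm: (w>>0)&0x1ffffff=0x1fffffc (s25→-4) → $-4

bne $-4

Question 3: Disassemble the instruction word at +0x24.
bne $-4

+0x24: af ff ff fc ⇒ word 0xaffffffc (big)
  opcode bits[31:25]=0x57: bne/J
  imm@[24:0]=0x1fffffc (s25→-4) ⇒ $-4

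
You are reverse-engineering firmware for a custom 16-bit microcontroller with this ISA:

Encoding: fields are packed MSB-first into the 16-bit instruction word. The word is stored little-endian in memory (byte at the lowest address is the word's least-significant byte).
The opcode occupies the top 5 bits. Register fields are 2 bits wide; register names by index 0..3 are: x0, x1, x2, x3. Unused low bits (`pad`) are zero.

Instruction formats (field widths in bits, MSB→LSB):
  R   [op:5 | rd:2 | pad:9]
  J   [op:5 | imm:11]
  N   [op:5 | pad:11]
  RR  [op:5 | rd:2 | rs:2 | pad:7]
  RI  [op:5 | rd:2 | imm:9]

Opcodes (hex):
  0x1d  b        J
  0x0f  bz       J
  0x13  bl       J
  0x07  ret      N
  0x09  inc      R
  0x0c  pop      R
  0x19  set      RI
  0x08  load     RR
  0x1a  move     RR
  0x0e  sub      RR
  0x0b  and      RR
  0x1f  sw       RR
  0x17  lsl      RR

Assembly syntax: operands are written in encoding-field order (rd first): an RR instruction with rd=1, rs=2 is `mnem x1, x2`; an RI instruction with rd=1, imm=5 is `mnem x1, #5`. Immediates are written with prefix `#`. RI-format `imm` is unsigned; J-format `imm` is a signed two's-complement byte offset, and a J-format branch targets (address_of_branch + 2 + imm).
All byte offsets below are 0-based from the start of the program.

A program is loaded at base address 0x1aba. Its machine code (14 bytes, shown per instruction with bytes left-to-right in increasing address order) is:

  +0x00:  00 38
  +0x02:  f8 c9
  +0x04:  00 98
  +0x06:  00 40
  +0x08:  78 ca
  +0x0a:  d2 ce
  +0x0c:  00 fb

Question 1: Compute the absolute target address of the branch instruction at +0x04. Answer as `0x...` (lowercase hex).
0x1ac0

[04] 00 98 → 0x9800
  top 5b → 0x13 → bl [J]
  [10:0] imm=0 = #0
  target = base 0x1aba + off 0x04 + 2 + imm 0 = 0x1ac0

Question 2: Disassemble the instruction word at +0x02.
off 0x02: read f8 c9 as little → 0xc9f8
  opcode bits[15:11]=0x19: set/RI
  rd@[10:9]=0x0 ⇒ x0
  imm@[8:0]=0x1f8 ⇒ #504

set x0, #504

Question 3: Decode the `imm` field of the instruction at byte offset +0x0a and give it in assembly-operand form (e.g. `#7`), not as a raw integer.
#210

@+0a  little-endian(d2 ce) = 0xced2
  top 5b → 0x19 → set [RI]
  rd@[10:9]=0x3 ⇒ x3
  imm@[8:0]=0xd2 ⇒ #210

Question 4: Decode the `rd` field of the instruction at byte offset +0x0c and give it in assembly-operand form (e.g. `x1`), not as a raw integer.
+0x0c: 00 fb ⇒ word 0xfb00 (little)
  op=0xfb00>>11=0x1f ⇒ sw (RR)
  [10:9] rd=1 = x1
  [8:7] rs=2 = x2

x1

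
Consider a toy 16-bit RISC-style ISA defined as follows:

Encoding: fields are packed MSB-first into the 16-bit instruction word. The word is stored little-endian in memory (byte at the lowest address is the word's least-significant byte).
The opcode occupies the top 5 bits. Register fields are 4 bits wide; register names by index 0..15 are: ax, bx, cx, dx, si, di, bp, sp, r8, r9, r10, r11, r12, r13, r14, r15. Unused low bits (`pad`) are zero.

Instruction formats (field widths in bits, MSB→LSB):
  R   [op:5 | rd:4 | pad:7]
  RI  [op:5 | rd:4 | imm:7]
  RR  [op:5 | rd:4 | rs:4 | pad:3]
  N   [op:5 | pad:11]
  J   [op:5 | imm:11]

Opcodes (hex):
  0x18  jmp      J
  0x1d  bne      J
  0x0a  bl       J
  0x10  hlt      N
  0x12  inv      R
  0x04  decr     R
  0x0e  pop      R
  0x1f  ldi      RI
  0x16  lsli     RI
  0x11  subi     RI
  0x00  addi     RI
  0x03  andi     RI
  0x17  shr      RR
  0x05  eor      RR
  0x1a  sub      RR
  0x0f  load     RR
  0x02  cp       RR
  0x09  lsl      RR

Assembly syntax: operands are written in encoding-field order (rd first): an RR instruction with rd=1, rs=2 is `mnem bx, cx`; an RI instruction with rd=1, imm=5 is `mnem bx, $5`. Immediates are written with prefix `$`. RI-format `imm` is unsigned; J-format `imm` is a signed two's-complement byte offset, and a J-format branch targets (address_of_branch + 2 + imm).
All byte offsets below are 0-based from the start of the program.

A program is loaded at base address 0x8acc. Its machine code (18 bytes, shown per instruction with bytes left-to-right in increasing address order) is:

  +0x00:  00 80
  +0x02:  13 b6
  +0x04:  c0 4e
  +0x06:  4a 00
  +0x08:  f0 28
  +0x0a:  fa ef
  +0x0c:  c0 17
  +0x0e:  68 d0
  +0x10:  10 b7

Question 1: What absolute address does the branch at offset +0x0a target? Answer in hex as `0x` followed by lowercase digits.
off 0x0a: read fa ef as little → 0xeffa
  top 5b → 0x1d → bne [J]
  [10:0] imm=2042 (s11→-6) = $-6
  target = base 0x8acc + off 0x0a + 2 + imm -6 = 0x8ad2

0x8ad2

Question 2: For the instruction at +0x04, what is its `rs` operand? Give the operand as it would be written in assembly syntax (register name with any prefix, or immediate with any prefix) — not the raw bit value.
off 0x04: read c0 4e as little → 0x4ec0
  op=0x4ec0>>11=0x9 ⇒ lsl (RR)
  rd@[10:7]=0xd ⇒ r13
  rs@[6:3]=0x8 ⇒ r8

r8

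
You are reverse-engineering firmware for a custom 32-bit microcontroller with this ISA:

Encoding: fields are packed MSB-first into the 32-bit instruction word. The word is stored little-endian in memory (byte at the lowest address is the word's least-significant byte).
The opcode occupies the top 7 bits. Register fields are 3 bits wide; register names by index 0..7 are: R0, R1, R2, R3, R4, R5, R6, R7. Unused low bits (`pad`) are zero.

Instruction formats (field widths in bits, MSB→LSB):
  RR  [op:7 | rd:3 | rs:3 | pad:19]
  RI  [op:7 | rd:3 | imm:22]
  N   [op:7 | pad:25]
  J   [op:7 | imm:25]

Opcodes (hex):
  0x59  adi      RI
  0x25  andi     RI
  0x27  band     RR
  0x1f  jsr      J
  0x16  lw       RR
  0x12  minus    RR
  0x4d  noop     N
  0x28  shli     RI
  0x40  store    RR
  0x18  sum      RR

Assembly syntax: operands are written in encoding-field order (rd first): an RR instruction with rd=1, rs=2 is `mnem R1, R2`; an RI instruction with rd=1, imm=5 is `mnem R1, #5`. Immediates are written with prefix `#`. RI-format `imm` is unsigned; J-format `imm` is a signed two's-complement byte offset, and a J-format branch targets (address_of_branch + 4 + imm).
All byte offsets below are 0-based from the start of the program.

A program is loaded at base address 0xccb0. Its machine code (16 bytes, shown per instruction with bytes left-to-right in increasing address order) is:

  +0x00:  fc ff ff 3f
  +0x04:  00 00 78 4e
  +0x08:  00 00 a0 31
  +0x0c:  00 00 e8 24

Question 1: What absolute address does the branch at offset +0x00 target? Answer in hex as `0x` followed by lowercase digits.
0xccb0

off 0x00: read fc ff ff 3f as little → 0x3ffffffc
  op=0x3ffffffc>>25=0x1f ⇒ jsr (J)
  imm: (w>>0)&0x1ffffff=0x1fffffc (s25→-4) → #-4
  target = base 0xccb0 + off 0x00 + 4 + imm -4 = 0xccb0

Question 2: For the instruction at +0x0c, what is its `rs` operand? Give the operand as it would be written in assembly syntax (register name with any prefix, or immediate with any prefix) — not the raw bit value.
[0c] 00 00 e8 24 → 0x24e80000
  top 7b → 0x12 → minus [RR]
  rd@[24:22]=0x3 ⇒ R3
  rs@[21:19]=0x5 ⇒ R5

R5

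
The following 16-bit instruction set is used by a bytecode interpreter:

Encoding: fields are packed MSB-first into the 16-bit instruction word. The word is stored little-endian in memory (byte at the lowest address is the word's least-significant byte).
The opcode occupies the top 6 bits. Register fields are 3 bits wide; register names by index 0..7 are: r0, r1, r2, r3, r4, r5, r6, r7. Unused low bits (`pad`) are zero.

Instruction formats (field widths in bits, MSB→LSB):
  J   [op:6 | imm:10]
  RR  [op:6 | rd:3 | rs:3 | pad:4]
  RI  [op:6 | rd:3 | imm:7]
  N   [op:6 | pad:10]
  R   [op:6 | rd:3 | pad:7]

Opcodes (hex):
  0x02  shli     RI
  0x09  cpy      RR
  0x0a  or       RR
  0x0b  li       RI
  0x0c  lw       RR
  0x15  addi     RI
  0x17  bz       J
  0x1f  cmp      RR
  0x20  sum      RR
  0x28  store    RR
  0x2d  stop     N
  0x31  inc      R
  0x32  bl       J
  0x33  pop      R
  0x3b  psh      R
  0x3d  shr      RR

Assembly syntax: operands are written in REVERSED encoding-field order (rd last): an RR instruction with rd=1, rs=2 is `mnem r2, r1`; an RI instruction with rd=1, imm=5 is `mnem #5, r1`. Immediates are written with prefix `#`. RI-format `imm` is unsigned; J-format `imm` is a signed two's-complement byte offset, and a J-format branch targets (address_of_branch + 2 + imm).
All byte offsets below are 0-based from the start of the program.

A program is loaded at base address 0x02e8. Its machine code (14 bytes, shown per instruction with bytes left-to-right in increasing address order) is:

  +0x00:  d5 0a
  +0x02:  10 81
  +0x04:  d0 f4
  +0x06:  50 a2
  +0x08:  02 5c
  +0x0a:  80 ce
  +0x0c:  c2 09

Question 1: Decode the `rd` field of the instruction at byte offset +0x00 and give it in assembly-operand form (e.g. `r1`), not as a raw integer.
[00] d5 0a → 0x0ad5
  opcode bits[15:10]=0x2: shli/RI
  rd@[9:7]=0x5 ⇒ r5
  imm@[6:0]=0x55 ⇒ #85

r5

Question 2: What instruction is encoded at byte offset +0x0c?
shli #66, r3

@+0c  little-endian(c2 09) = 0x09c2
  opcode bits[15:10]=0x2: shli/RI
  rd: (w>>7)&0x7=0x3 → r3
  imm: (w>>0)&0x7f=0x42 → #66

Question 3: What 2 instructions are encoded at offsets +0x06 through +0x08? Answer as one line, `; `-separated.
+0x06: 50 a2 ⇒ word 0xa250 (little)
  top 6b → 0x28 → store [RR]
  [9:7] rd=4 = r4
  [6:4] rs=5 = r5
+0x08: 02 5c ⇒ word 0x5c02 (little)
  top 6b → 0x17 → bz [J]
  [9:0] imm=2 = #2

store r5, r4; bz #2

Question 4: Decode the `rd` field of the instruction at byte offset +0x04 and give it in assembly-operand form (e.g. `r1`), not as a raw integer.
r1

off 0x04: read d0 f4 as little → 0xf4d0
  top 6b → 0x3d → shr [RR]
  [9:7] rd=1 = r1
  [6:4] rs=5 = r5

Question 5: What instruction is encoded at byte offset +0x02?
off 0x02: read 10 81 as little → 0x8110
  top 6b → 0x20 → sum [RR]
  [9:7] rd=2 = r2
  [6:4] rs=1 = r1

sum r1, r2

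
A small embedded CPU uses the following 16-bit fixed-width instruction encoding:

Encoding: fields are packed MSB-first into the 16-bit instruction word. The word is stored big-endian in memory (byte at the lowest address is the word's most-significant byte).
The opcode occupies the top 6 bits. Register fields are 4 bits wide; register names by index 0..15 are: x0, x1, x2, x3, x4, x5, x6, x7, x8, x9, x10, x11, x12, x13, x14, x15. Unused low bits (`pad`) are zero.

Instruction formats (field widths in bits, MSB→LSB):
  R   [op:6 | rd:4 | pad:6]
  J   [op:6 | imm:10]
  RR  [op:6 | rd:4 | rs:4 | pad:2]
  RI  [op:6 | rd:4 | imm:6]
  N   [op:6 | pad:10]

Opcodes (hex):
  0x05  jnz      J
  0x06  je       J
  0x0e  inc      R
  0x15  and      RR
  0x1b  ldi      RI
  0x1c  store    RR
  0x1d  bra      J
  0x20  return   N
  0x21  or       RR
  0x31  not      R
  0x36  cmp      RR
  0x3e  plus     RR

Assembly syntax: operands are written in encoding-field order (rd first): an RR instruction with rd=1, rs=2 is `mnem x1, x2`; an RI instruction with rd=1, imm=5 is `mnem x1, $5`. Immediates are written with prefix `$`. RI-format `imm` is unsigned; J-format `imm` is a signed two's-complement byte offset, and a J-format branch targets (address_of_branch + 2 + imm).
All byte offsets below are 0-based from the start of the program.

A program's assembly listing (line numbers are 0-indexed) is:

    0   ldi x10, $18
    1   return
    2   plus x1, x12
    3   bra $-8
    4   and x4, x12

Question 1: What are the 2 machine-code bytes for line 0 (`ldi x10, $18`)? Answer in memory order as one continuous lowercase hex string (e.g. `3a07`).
6e92

0. ldi fields op=0x1b:6|rd=10:4|imm=18:6 → word 6e92h → 6e 92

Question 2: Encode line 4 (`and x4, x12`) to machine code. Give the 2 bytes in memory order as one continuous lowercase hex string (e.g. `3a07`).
L4: and op=0x15:6|rd=4:4|rs=12:4|pad=0:2 ⇒ 0x5530 ⇒ big 55 30

5530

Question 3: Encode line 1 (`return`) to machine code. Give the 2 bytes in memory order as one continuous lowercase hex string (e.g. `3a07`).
8000

1. return fields op=0x20:6|pad=0:10 → word 8000h → 80 00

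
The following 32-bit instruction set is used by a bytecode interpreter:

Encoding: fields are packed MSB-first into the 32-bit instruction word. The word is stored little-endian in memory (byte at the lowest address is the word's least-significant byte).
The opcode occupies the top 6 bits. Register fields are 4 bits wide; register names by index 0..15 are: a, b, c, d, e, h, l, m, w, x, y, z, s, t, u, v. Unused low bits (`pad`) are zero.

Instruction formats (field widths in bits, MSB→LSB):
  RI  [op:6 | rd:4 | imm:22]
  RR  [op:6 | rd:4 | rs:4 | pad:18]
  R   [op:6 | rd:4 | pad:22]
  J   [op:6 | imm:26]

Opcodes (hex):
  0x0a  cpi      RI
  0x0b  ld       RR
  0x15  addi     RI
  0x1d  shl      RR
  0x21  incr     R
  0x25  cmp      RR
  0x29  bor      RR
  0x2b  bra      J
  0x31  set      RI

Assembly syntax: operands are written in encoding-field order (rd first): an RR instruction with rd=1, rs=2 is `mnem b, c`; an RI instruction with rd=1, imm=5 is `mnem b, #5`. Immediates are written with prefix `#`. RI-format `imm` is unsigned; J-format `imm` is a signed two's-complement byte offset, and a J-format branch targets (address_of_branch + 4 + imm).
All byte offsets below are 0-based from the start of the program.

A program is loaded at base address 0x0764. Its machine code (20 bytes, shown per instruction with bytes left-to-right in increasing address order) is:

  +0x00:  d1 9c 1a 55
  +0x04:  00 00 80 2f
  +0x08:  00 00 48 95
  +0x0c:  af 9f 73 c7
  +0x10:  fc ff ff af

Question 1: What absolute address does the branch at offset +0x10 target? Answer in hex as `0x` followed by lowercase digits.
@+10  little-endian(fc ff ff af) = 0xaffffffc
  op=0xaffffffc>>26=0x2b ⇒ bra (J)
  imm@[25:0]=0x3fffffc (s26→-4) ⇒ #-4
  target = base 0x0764 + off 0x10 + 4 + imm -4 = 0x0774

0x0774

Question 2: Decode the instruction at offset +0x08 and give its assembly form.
+0x08: 00 00 48 95 ⇒ word 0x95480000 (little)
  top 6b → 0x25 → cmp [RR]
  rd@[25:22]=0x5 ⇒ h
  rs@[21:18]=0x2 ⇒ c

cmp h, c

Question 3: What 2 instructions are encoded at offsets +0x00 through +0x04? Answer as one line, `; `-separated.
addi e, #1744081; ld u, a

@+00  little-endian(d1 9c 1a 55) = 0x551a9cd1
  top 6b → 0x15 → addi [RI]
  [25:22] rd=4 = e
  [21:0] imm=1744081 = #1744081
@+04  little-endian(00 00 80 2f) = 0x2f800000
  top 6b → 0xb → ld [RR]
  [25:22] rd=14 = u
  [21:18] rs=0 = a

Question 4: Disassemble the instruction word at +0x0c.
@+0c  little-endian(af 9f 73 c7) = 0xc7739faf
  op=0xc7739faf>>26=0x31 ⇒ set (RI)
  rd: (w>>22)&0xf=0xd → t
  imm: (w>>0)&0x3fffff=0x339faf → #3383215

set t, #3383215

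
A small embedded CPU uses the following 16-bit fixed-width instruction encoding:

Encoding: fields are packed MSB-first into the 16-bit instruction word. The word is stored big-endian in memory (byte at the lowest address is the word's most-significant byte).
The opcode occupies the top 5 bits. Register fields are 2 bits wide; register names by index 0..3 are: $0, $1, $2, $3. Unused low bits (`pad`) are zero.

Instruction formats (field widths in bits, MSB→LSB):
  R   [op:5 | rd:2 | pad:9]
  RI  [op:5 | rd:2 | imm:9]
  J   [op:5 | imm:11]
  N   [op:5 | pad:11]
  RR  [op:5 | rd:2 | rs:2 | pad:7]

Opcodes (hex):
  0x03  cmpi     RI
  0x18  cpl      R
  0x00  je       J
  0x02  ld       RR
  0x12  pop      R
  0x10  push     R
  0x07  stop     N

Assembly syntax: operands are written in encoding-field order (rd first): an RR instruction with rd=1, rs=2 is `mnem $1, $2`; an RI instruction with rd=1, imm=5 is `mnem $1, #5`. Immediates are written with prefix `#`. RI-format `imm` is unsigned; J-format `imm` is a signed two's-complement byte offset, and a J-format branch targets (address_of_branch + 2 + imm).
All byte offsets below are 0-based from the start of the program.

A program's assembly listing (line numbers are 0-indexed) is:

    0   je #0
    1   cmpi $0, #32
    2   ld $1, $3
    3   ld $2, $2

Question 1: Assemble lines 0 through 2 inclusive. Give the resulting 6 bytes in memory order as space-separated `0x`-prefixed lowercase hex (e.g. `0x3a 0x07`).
L0: je op=0x0:5|imm=0:11 ⇒ 0x0000 ⇒ big 00 00
L1: cmpi op=0x3:5|rd=0:2|imm=32:9 ⇒ 0x1820 ⇒ big 18 20
L2: ld op=0x2:5|rd=1:2|rs=3:2|pad=0:7 ⇒ 0x1380 ⇒ big 13 80

0x00 0x00 0x18 0x20 0x13 0x80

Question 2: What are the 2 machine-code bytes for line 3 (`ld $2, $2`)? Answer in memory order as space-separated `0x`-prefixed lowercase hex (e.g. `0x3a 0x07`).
L3: ld op=0x2:5|rd=2:2|rs=2:2|pad=0:7 ⇒ 0x1500 ⇒ big 15 00

0x15 0x00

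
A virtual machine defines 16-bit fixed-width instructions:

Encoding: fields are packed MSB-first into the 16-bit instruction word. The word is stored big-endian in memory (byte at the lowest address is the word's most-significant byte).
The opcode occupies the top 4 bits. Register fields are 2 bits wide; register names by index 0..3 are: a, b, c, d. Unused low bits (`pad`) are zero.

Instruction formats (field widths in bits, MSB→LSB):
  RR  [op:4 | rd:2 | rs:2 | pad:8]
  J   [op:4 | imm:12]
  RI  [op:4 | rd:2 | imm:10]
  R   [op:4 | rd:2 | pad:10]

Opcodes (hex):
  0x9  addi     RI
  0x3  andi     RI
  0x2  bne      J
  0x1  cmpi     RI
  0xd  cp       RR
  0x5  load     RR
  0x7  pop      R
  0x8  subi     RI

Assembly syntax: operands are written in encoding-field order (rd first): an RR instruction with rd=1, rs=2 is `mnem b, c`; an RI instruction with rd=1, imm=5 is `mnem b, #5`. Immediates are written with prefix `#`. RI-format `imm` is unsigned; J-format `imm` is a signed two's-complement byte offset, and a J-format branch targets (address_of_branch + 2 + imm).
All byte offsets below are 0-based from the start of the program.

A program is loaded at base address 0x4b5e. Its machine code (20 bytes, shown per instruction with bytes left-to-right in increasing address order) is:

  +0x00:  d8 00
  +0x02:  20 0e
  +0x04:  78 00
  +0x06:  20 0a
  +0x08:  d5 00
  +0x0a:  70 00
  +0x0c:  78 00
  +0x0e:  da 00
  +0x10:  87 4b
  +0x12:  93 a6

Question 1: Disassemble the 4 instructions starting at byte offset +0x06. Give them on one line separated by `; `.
@+06  big-endian(20 0a) = 0x200a
  op=0x200a>>12=0x2 ⇒ bne (J)
  [11:0] imm=10 = #10
@+08  big-endian(d5 00) = 0xd500
  op=0xd500>>12=0xd ⇒ cp (RR)
  [11:10] rd=1 = b
  [9:8] rs=1 = b
@+0a  big-endian(70 00) = 0x7000
  op=0x7000>>12=0x7 ⇒ pop (R)
  [11:10] rd=0 = a
@+0c  big-endian(78 00) = 0x7800
  op=0x7800>>12=0x7 ⇒ pop (R)
  [11:10] rd=2 = c

bne #10; cp b, b; pop a; pop c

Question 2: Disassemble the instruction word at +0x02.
+0x02: 20 0e ⇒ word 0x200e (big)
  op=0x200e>>12=0x2 ⇒ bne (J)
  [11:0] imm=14 = #14

bne #14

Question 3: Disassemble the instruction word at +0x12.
addi a, #934

+0x12: 93 a6 ⇒ word 0x93a6 (big)
  op=0x93a6>>12=0x9 ⇒ addi (RI)
  rd@[11:10]=0x0 ⇒ a
  imm@[9:0]=0x3a6 ⇒ #934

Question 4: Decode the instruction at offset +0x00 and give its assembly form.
cp c, a

[00] d8 00 → 0xd800
  opcode bits[15:12]=0xd: cp/RR
  rd: (w>>10)&0x3=0x2 → c
  rs: (w>>8)&0x3=0x0 → a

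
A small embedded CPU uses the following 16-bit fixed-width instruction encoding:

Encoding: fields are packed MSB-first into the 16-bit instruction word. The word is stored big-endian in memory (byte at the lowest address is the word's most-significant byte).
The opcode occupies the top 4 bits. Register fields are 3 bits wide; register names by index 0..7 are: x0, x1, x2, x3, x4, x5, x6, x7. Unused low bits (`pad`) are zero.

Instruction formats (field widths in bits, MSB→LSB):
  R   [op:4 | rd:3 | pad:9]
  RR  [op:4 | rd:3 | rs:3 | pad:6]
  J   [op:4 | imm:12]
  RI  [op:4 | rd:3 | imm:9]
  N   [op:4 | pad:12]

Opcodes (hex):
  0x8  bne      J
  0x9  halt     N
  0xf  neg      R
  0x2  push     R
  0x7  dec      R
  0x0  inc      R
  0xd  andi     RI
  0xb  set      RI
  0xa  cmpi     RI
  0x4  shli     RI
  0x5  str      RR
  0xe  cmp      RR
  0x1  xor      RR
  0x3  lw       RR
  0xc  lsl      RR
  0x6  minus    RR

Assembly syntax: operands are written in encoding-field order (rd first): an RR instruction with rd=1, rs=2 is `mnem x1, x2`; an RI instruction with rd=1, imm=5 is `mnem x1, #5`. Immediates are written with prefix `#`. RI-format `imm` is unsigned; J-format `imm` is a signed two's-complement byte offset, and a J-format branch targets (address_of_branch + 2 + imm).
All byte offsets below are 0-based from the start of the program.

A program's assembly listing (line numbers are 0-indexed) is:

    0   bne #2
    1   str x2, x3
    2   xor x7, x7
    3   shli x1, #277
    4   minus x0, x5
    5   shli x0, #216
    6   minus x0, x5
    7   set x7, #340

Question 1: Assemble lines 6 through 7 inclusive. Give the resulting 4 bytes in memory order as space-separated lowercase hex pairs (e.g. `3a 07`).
61 40 bf 54

L6: minus op=0x6:4|rd=0:3|rs=5:3|pad=0:6 ⇒ 0x6140 ⇒ big 61 40
L7: set op=0xb:4|rd=7:3|imm=340:9 ⇒ 0xbf54 ⇒ big bf 54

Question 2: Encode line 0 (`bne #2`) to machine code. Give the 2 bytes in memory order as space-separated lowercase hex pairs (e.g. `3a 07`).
80 02

L0: bne op=0x8:4|imm=2:12 ⇒ 0x8002 ⇒ big 80 02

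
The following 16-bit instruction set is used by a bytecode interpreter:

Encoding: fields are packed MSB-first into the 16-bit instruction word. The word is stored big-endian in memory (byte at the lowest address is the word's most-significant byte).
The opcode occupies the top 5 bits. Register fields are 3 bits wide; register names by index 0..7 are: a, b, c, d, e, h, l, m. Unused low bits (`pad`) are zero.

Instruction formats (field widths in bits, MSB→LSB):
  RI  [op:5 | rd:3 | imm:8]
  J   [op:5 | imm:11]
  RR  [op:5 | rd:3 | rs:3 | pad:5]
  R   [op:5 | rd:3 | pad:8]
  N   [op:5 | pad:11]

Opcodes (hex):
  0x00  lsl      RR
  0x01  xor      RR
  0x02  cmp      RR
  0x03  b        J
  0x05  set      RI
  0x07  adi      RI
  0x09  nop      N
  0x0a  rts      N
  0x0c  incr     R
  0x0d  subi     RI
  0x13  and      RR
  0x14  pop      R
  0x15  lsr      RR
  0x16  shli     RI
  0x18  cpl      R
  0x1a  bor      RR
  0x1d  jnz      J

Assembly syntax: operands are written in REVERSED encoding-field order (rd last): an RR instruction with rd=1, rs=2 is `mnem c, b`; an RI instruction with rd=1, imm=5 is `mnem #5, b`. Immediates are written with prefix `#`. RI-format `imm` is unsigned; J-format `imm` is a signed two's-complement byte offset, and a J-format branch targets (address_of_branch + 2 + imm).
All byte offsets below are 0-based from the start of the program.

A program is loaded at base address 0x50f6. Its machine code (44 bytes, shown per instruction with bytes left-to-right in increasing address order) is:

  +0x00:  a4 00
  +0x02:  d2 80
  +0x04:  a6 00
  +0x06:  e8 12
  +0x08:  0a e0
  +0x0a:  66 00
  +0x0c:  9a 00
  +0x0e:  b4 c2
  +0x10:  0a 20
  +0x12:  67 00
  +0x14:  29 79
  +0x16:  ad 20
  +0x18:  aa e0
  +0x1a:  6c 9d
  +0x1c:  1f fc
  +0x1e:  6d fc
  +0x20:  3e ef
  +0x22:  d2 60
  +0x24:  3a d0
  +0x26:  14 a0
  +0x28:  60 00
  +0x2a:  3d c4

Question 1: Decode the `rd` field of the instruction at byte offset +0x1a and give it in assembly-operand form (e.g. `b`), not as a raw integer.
e

+0x1a: 6c 9d ⇒ word 0x6c9d (big)
  opcode bits[15:11]=0xd: subi/RI
  rd@[10:8]=0x4 ⇒ e
  imm@[7:0]=0x9d ⇒ #157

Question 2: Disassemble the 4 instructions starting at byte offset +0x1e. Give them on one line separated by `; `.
@+1e  big-endian(6d fc) = 0x6dfc
  op=0x6dfc>>11=0xd ⇒ subi (RI)
  rd: (w>>8)&0x7=0x5 → h
  imm: (w>>0)&0xff=0xfc → #252
@+20  big-endian(3e ef) = 0x3eef
  op=0x3eef>>11=0x7 ⇒ adi (RI)
  rd: (w>>8)&0x7=0x6 → l
  imm: (w>>0)&0xff=0xef → #239
@+22  big-endian(d2 60) = 0xd260
  op=0xd260>>11=0x1a ⇒ bor (RR)
  rd: (w>>8)&0x7=0x2 → c
  rs: (w>>5)&0x7=0x3 → d
@+24  big-endian(3a d0) = 0x3ad0
  op=0x3ad0>>11=0x7 ⇒ adi (RI)
  rd: (w>>8)&0x7=0x2 → c
  imm: (w>>0)&0xff=0xd0 → #208

subi #252, h; adi #239, l; bor d, c; adi #208, c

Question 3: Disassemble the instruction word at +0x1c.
[1c] 1f fc → 0x1ffc
  opcode bits[15:11]=0x3: b/J
  imm: (w>>0)&0x7ff=0x7fc (s11→-4) → #-4

b #-4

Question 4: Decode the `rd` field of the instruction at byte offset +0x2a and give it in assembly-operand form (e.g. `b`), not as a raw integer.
h

+0x2a: 3d c4 ⇒ word 0x3dc4 (big)
  top 5b → 0x7 → adi [RI]
  [10:8] rd=5 = h
  [7:0] imm=196 = #196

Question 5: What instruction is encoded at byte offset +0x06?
off 0x06: read e8 12 as big → 0xe812
  top 5b → 0x1d → jnz [J]
  [10:0] imm=18 = #18

jnz #18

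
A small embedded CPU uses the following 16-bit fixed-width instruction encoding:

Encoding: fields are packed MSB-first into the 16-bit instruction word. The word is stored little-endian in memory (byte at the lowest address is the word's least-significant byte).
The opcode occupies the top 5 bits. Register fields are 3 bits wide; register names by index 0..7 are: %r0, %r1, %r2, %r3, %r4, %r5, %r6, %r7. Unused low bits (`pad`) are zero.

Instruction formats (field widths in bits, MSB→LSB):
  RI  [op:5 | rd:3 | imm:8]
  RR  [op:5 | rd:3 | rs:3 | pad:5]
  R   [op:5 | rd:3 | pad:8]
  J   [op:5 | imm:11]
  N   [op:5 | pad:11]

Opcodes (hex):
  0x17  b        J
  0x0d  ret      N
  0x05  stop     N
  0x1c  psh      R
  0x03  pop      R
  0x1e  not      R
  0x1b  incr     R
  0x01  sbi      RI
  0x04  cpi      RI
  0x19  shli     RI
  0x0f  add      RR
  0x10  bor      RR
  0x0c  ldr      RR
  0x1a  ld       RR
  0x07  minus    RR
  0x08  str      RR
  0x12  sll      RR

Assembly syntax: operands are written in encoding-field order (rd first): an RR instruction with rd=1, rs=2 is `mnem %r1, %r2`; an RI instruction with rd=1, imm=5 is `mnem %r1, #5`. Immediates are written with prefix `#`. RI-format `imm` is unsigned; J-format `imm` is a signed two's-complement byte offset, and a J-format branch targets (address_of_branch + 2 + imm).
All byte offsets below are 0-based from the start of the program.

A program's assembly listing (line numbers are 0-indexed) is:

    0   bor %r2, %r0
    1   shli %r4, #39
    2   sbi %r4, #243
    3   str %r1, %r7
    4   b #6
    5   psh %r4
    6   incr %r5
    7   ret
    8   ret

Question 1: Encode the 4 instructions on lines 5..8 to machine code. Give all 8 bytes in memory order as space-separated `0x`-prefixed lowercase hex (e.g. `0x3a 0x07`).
5. psh fields op=0x1c:5|rd=4:3|pad=0:8 → word e400h → 00 e4
6. incr fields op=0x1b:5|rd=5:3|pad=0:8 → word dd00h → 00 dd
7. ret fields op=0xd:5|pad=0:11 → word 6800h → 00 68
8. ret fields op=0xd:5|pad=0:11 → word 6800h → 00 68

0x00 0xe4 0x00 0xdd 0x00 0x68 0x00 0x68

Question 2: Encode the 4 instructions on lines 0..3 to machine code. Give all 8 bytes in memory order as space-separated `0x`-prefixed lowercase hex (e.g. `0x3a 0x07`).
0x00 0x82 0x27 0xcc 0xf3 0x0c 0xe0 0x41

L0: bor op=0x10:5|rd=2:3|rs=0:3|pad=0:5 ⇒ 0x8200 ⇒ little 00 82
L1: shli op=0x19:5|rd=4:3|imm=39:8 ⇒ 0xcc27 ⇒ little 27 cc
L2: sbi op=0x1:5|rd=4:3|imm=243:8 ⇒ 0x0cf3 ⇒ little f3 0c
L3: str op=0x8:5|rd=1:3|rs=7:3|pad=0:5 ⇒ 0x41e0 ⇒ little e0 41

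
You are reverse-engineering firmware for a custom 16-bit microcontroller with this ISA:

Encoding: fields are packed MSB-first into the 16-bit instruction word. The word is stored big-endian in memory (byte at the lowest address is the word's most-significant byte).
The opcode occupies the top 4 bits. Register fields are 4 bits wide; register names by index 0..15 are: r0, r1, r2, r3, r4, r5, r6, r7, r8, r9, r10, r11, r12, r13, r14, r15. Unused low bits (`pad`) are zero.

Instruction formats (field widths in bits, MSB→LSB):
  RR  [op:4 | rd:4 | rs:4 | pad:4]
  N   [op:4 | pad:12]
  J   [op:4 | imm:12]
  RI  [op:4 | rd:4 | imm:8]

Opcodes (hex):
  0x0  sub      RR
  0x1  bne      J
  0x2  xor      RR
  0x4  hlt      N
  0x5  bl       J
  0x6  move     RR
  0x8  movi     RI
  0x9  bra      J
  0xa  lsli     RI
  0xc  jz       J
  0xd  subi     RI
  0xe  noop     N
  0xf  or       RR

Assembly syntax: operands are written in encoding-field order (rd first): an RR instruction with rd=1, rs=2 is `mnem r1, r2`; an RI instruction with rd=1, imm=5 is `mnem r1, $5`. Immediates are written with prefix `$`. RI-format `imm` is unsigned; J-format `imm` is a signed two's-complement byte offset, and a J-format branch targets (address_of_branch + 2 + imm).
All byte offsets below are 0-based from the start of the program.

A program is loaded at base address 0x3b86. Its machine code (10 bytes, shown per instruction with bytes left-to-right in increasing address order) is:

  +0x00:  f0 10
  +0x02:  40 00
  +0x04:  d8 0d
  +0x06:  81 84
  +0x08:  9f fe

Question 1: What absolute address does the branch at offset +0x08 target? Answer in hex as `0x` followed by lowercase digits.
@+08  big-endian(9f fe) = 0x9ffe
  op=0x9ffe>>12=0x9 ⇒ bra (J)
  [11:0] imm=4094 (s12→-2) = $-2
  target = base 0x3b86 + off 0x08 + 2 + imm -2 = 0x3b8e

0x3b8e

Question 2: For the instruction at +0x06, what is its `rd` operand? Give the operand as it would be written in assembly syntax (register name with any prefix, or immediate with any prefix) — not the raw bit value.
r1

@+06  big-endian(81 84) = 0x8184
  top 4b → 0x8 → movi [RI]
  rd: (w>>8)&0xf=0x1 → r1
  imm: (w>>0)&0xff=0x84 → $132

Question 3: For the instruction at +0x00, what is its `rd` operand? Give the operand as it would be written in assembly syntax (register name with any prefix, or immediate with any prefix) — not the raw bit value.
+0x00: f0 10 ⇒ word 0xf010 (big)
  opcode bits[15:12]=0xf: or/RR
  rd@[11:8]=0x0 ⇒ r0
  rs@[7:4]=0x1 ⇒ r1

r0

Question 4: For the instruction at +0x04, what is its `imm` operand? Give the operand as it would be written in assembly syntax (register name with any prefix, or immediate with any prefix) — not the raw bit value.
$13

[04] d8 0d → 0xd80d
  opcode bits[15:12]=0xd: subi/RI
  rd@[11:8]=0x8 ⇒ r8
  imm@[7:0]=0xd ⇒ $13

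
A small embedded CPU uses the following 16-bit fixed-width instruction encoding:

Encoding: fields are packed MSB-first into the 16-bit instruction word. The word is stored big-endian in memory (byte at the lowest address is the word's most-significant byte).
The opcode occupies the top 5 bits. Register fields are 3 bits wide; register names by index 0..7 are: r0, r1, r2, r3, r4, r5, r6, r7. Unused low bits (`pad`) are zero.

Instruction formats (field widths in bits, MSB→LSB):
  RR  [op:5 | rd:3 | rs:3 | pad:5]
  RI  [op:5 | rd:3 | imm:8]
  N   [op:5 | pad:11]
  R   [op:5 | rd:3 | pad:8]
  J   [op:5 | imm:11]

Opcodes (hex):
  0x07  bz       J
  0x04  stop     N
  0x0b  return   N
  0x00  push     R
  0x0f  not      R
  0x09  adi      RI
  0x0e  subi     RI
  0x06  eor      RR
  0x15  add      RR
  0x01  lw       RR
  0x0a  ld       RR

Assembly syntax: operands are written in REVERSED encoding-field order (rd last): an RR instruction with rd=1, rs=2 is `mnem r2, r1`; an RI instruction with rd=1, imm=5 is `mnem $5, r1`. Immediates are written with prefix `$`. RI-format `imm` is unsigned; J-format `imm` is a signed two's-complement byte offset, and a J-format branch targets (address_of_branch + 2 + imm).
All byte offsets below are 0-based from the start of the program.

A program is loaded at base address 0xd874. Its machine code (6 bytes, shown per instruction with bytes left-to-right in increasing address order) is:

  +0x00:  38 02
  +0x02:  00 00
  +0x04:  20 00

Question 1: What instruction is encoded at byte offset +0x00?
@+00  big-endian(38 02) = 0x3802
  top 5b → 0x7 → bz [J]
  [10:0] imm=2 = $2

bz $2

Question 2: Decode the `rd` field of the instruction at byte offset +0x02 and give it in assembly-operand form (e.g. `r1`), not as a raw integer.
@+02  big-endian(00 00) = 0x0000
  top 5b → 0x0 → push [R]
  rd@[10:8]=0x0 ⇒ r0

r0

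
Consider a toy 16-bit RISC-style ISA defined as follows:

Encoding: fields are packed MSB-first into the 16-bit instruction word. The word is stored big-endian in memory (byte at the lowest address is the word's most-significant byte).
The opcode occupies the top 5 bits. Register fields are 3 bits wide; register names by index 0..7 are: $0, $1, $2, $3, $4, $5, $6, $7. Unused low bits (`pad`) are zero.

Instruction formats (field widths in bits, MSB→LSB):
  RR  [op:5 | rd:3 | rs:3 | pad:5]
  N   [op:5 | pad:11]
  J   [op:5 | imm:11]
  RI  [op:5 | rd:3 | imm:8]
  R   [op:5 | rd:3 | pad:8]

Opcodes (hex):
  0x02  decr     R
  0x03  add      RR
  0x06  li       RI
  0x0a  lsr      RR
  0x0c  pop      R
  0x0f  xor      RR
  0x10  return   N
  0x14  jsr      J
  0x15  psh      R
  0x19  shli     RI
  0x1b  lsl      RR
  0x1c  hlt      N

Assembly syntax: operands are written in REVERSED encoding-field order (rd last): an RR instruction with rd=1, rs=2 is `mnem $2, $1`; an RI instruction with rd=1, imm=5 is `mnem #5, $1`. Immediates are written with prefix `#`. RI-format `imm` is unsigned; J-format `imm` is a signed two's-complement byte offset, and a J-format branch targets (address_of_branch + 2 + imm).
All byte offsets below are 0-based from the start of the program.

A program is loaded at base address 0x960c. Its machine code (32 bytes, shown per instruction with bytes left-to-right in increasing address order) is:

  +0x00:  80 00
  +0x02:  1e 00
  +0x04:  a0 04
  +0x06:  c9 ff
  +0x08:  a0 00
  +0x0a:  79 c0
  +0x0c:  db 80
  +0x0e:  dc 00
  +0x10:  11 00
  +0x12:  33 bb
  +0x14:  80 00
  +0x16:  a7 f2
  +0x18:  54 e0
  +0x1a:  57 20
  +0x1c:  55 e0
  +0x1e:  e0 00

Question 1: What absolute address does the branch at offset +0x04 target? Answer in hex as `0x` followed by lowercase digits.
0x9616

[04] a0 04 → 0xa004
  opcode bits[15:11]=0x14: jsr/J
  imm: (w>>0)&0x7ff=0x4 → #4
  target = base 0x960c + off 0x04 + 2 + imm 4 = 0x9616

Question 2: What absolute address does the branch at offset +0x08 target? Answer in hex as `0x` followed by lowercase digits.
+0x08: a0 00 ⇒ word 0xa000 (big)
  opcode bits[15:11]=0x14: jsr/J
  imm@[10:0]=0x0 ⇒ #0
  target = base 0x960c + off 0x08 + 2 + imm 0 = 0x9616

0x9616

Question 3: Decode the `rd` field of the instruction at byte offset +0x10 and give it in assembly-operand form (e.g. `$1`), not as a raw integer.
$1

@+10  big-endian(11 00) = 0x1100
  top 5b → 0x2 → decr [R]
  [10:8] rd=1 = $1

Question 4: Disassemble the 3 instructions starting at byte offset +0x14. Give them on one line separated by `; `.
[14] 80 00 → 0x8000
  opcode bits[15:11]=0x10: return/N
[16] a7 f2 → 0xa7f2
  opcode bits[15:11]=0x14: jsr/J
  [10:0] imm=2034 (s11→-14) = #-14
[18] 54 e0 → 0x54e0
  opcode bits[15:11]=0xa: lsr/RR
  [10:8] rd=4 = $4
  [7:5] rs=7 = $7

return; jsr #-14; lsr $7, $4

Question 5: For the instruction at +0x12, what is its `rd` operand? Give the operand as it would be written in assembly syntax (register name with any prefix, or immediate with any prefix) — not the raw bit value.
@+12  big-endian(33 bb) = 0x33bb
  op=0x33bb>>11=0x6 ⇒ li (RI)
  [10:8] rd=3 = $3
  [7:0] imm=187 = #187

$3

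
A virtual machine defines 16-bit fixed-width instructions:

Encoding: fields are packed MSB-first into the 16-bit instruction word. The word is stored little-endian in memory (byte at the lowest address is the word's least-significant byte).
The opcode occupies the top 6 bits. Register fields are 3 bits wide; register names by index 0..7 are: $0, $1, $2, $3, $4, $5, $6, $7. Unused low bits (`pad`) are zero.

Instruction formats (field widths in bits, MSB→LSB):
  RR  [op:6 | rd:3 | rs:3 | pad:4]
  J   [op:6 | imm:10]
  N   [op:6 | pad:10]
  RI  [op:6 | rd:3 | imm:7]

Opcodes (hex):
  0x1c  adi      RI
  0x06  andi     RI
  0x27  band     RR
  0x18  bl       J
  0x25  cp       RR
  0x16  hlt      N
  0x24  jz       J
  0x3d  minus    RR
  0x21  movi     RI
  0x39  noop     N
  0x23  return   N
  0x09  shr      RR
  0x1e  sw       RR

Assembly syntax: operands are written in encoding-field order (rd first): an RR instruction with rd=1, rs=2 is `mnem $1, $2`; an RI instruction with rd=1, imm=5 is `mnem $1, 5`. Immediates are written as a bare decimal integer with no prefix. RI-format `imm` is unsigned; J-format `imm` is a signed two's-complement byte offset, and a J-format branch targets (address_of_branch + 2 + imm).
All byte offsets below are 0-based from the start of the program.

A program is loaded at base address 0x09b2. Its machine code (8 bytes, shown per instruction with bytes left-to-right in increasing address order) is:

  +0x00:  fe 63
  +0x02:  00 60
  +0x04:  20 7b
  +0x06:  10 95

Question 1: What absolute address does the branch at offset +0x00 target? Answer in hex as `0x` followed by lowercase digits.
[00] fe 63 → 0x63fe
  op=0x63fe>>10=0x18 ⇒ bl (J)
  imm@[9:0]=0x3fe (s10→-2) ⇒ -2
  target = base 0x09b2 + off 0x00 + 2 + imm -2 = 0x09b2

0x09b2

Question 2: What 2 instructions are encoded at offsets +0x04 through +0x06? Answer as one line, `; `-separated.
sw $6, $2; cp $2, $1

+0x04: 20 7b ⇒ word 0x7b20 (little)
  op=0x7b20>>10=0x1e ⇒ sw (RR)
  rd@[9:7]=0x6 ⇒ $6
  rs@[6:4]=0x2 ⇒ $2
+0x06: 10 95 ⇒ word 0x9510 (little)
  op=0x9510>>10=0x25 ⇒ cp (RR)
  rd@[9:7]=0x2 ⇒ $2
  rs@[6:4]=0x1 ⇒ $1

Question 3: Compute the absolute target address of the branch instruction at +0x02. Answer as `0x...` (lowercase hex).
@+02  little-endian(00 60) = 0x6000
  top 6b → 0x18 → bl [J]
  imm@[9:0]=0x0 ⇒ 0
  target = base 0x09b2 + off 0x02 + 2 + imm 0 = 0x09b6

0x09b6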